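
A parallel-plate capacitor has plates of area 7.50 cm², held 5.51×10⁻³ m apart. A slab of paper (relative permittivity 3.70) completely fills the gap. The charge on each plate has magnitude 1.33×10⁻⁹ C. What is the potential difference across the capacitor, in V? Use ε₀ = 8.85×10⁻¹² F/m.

V ≈ 298 V

A = 7.50 cm² = 7.50×10⁻⁴ m².
C = κε₀A/d = 3.70 × 8.85×10⁻¹² × 7.50×10⁻⁴ / 5.51×10⁻³ = 4.46×10⁻¹² F.
V = Q/C = 1.33×10⁻⁹ / 4.46×10⁻¹² = 2.98×10² V.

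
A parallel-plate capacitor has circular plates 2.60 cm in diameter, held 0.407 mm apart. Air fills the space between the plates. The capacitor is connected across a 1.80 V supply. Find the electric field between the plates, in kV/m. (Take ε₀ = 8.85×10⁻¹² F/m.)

E = V/d = 1.80 / 4.07×10⁻⁴ = 4.42×10³ V/m.

E ≈ 4.42 kV/m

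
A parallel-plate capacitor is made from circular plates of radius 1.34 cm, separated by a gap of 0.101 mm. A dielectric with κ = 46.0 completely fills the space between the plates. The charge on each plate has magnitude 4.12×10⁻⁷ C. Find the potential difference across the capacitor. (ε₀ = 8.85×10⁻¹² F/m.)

181 V

A = π(1.34 cm)² = 5.64×10⁻⁴ m².
C = κε₀A/d = 46.0 × 8.85×10⁻¹² × 5.64×10⁻⁴ / 1.01×10⁻⁴ = 2.27×10⁻⁹ F.
V = Q/C = 4.12×10⁻⁷ / 2.27×10⁻⁹ = 1.81×10² V.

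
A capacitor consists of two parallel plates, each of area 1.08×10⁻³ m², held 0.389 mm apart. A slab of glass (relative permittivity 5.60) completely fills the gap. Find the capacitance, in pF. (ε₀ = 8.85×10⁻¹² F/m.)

138 pF

C = κε₀A/d = 5.60 × 8.85×10⁻¹² × 1.08×10⁻³ / 3.89×10⁻⁴ = 1.38×10⁻¹⁰ F.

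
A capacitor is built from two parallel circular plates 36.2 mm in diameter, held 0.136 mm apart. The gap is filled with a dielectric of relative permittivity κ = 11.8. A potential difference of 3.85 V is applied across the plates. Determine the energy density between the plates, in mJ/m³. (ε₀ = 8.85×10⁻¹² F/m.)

u ≈ 41.8 mJ/m³

E = V/d = 3.85 / 1.36×10⁻⁴ = 2.83×10⁴ V/m.
u = ½κε₀E² = ½ × 11.8 × 8.85×10⁻¹² × (2.83×10⁴)² = 4.18×10⁻² J/m³.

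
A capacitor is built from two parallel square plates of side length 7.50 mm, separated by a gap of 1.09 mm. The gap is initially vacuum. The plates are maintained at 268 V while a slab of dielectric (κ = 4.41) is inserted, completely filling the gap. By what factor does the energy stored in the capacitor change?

U₂/U₁ ≈ 4.41

Battery connected ⇒ V is held fixed.
C₂ = 4.41 C₁ and U = ½CV², so U₂/U₁ = C₂/C₁ = 4.41.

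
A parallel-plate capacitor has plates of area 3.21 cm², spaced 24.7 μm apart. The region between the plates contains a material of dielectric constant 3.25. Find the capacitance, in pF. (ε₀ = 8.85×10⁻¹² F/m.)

A = 3.21 cm² = 3.21×10⁻⁴ m².
C = κε₀A/d = 3.25 × 8.85×10⁻¹² × 3.21×10⁻⁴ / 2.47×10⁻⁵ = 3.74×10⁻¹⁰ F.

374 pF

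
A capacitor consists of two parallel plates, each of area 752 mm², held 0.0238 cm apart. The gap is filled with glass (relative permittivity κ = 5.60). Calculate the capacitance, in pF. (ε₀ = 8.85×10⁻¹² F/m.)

A = 752 mm² = 7.52×10⁻⁴ m².
C = κε₀A/d = 5.60 × 8.85×10⁻¹² × 7.52×10⁻⁴ / 2.38×10⁻⁴ = 1.57×10⁻¹⁰ F.

C ≈ 157 pF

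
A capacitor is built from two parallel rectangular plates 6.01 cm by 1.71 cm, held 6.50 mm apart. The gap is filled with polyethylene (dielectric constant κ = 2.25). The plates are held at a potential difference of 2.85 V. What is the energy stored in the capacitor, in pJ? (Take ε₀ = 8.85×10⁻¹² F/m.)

12.8 pJ

A = 6.01 × 1.71 cm² = 1.03×10⁻³ m².
C = κε₀A/d = 2.25 × 8.85×10⁻¹² × 1.03×10⁻³ / 6.50×10⁻³ = 3.15×10⁻¹² F.
U = ½CV² = ½ × 3.15×10⁻¹² × (2.85)² = 1.28×10⁻¹¹ J.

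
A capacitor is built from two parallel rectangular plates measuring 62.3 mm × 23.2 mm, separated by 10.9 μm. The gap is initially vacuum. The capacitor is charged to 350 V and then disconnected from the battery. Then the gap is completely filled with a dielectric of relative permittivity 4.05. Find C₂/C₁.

C = κε₀A/d scales with κ, so C₂/C₁ = κ = 4.05.

C₂/C₁ ≈ 4.05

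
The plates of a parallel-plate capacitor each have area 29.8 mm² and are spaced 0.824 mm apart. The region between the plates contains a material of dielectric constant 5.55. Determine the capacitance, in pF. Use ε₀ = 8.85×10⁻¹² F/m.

A = 29.8 mm² = 2.98×10⁻⁵ m².
C = κε₀A/d = 5.55 × 8.85×10⁻¹² × 2.98×10⁻⁵ / 8.24×10⁻⁴ = 1.78×10⁻¹² F.

C ≈ 1.78 pF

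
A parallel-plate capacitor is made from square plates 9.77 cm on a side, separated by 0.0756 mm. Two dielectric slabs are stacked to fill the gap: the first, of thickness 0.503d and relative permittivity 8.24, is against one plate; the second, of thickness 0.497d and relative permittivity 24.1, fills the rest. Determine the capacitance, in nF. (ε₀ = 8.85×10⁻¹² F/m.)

C ≈ 13.7 nF

A = (9.77 cm)² = 9.55×10⁻³ m².
Stacked slabs ⇒ two capacitors in series, each with the full plate area.
C₁ = κ₁ε₀A/d₁ = 8.24 × 8.85×10⁻¹² × 9.55×10⁻³ / 3.80×10⁻⁵ = 1.83×10⁻⁸ F.
C₂ = κ₂ε₀A/d₂ = 24.1 × 8.85×10⁻¹² × 9.55×10⁻³ / 3.76×10⁻⁵ = 5.42×10⁻⁸ F.
C = (1/C₁ + 1/C₂)⁻¹ = 1.37×10⁻⁸ F.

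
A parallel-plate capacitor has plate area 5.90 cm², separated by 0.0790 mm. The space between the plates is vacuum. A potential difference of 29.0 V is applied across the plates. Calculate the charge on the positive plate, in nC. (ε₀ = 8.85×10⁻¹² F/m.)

A = 5.90 cm² = 5.90×10⁻⁴ m².
C = ε₀A/d = 8.85×10⁻¹² × 5.90×10⁻⁴ / 7.90×10⁻⁵ = 6.61×10⁻¹¹ F.
Q = CV = 6.61×10⁻¹¹ × 29.0 = 1.92×10⁻⁹ C.

Q ≈ 1.92 nC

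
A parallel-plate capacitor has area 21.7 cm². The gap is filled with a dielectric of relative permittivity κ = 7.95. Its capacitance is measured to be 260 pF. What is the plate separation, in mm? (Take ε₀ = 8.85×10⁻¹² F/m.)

0.587 mm

A = 21.7 cm² = 2.17×10⁻³ m².
d = κε₀A/C = 7.95 × 8.85×10⁻¹² × 2.17×10⁻³ / 2.60×10⁻¹⁰ = 5.87×10⁻⁴ m.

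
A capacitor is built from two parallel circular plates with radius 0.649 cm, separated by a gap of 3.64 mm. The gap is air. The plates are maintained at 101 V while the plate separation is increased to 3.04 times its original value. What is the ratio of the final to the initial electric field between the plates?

E₂/E₁ ≈ 0.329

Battery connected ⇒ V is held fixed.
E = V/d, so E₂/E₁ = d₁/d₂ = 0.329.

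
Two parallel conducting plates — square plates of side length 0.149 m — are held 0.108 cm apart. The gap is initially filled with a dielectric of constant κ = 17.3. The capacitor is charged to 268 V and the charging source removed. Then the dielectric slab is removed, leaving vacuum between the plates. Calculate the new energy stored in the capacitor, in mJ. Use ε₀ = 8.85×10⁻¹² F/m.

A = (0.149 m)² = 2.22×10⁻² m².
Initially C₁ = κε₀A/d = 17.3 × 8.85×10⁻¹² × 2.22×10⁻² / 1.08×10⁻³ = 3.15×10⁻⁹ F.
U₁ = 1.13×10⁻⁴ J.
Isolated ⇒ Q is held fixed. C₂ = 0.0578 C₁ and U = Q²/(2C), so U₂/U₁ = C₁/C₂ = 17.3.
U₂ = 17.3 × 1.13×10⁻⁴ = 1.96×10⁻³ J.

1.96 mJ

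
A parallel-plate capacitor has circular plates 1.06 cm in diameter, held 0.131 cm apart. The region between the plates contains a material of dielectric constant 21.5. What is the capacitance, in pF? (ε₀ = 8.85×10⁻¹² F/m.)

A = π(1.06/2 cm)² = 8.82×10⁻⁵ m².
C = κε₀A/d = 21.5 × 8.85×10⁻¹² × 8.82×10⁻⁵ / 1.31×10⁻³ = 1.28×10⁻¹¹ F.

C ≈ 12.8 pF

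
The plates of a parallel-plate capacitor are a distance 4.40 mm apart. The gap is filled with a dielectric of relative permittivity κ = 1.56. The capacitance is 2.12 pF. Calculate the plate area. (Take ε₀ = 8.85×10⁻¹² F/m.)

6.76 cm²

A = Cd/(κε₀) = 2.12×10⁻¹² × 4.40×10⁻³ / (1.56 × 8.85×10⁻¹²) = 6.76×10⁻⁴ m².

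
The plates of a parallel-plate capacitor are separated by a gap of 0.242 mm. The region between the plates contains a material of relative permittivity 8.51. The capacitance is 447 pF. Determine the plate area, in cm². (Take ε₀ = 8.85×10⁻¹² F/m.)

A ≈ 14.4 cm²

A = Cd/(κε₀) = 4.47×10⁻¹⁰ × 2.42×10⁻⁴ / (8.51 × 8.85×10⁻¹²) = 1.44×10⁻³ m².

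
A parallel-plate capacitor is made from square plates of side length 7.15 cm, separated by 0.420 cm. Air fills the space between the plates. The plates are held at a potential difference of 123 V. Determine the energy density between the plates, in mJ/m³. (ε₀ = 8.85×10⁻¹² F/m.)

E = V/d = 123 / 4.20×10⁻³ = 2.93×10⁴ V/m.
u = ½ε₀E² = ½ × 8.85×10⁻¹² × (2.93×10⁴)² = 3.80×10⁻³ J/m³.

u ≈ 3.80 mJ/m³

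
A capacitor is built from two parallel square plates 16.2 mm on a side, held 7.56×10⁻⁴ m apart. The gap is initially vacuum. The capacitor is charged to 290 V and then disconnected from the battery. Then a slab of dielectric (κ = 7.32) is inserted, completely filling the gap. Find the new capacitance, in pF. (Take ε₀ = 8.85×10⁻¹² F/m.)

A = (16.2 mm)² = 2.62×10⁻⁴ m².
Initially C₁ = ε₀A/d = 8.85×10⁻¹² × 2.62×10⁻⁴ / 7.56×10⁻⁴ = 3.07×10⁻¹² F.
C = κε₀A/d scales with κ, so C₂/C₁ = κ = 7.32.
C₂ = 7.32 × 3.07×10⁻¹² = 2.25×10⁻¹¹ F.

C ≈ 22.5 pF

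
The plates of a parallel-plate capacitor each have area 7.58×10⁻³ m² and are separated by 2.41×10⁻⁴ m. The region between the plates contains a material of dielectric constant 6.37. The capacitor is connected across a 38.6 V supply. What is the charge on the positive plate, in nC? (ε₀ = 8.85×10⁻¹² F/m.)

68.4 nC

C = κε₀A/d = 6.37 × 8.85×10⁻¹² × 7.58×10⁻³ / 2.41×10⁻⁴ = 1.77×10⁻⁹ F.
Q = CV = 1.77×10⁻⁹ × 38.6 = 6.84×10⁻⁸ C.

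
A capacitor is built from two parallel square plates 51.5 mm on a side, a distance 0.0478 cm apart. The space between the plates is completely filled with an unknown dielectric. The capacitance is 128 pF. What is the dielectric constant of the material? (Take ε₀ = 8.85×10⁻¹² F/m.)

A = (51.5 mm)² = 2.65×10⁻³ m².
κ = Cd/(ε₀A) = 1.28×10⁻¹⁰ × 4.78×10⁻⁴ / (8.85×10⁻¹² × 2.65×10⁻³) = 2.61.

2.61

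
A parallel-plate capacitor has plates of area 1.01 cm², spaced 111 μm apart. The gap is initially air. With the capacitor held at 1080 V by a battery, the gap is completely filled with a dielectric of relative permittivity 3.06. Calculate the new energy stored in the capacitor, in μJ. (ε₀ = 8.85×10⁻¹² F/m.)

14.4 μJ

A = 1.01 cm² = 1.01×10⁻⁴ m².
Initially C₁ = ε₀A/d = 8.85×10⁻¹² × 1.01×10⁻⁴ / 1.11×10⁻⁴ = 8.05×10⁻¹² F.
U₁ = 4.70×10⁻⁶ J.
Battery connected ⇒ V is held fixed. C₂ = 3.06 C₁ and U = ½CV², so U₂/U₁ = C₂/C₁ = 3.06.
U₂ = 3.06 × 4.70×10⁻⁶ = 1.44×10⁻⁵ J.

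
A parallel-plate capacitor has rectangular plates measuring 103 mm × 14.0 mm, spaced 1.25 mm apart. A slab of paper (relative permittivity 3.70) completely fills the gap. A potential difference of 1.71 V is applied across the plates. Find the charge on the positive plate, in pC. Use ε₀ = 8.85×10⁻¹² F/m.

A = 103 × 14.0 mm² = 1.44×10⁻³ m².
C = κε₀A/d = 3.70 × 8.85×10⁻¹² × 1.44×10⁻³ / 1.25×10⁻³ = 3.78×10⁻¹¹ F.
Q = CV = 3.78×10⁻¹¹ × 1.71 = 6.46×10⁻¹¹ C.

64.6 pC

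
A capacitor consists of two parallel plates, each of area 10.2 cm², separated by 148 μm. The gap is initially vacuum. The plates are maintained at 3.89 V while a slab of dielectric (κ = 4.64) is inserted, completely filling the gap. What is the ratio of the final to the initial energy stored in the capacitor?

Battery connected ⇒ V is held fixed.
C₂ = 4.64 C₁ and U = ½CV², so U₂/U₁ = C₂/C₁ = 4.64.

U₂/U₁ ≈ 4.64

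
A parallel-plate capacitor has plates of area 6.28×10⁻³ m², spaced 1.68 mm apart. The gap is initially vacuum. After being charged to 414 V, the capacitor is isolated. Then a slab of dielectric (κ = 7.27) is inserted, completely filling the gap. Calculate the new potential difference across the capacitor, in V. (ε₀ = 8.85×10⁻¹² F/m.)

Initially C₁ = ε₀A/d = 8.85×10⁻¹² × 6.28×10⁻³ / 1.68×10⁻³ = 3.31×10⁻¹¹ F.
V₁ = 4.14×10² V.
Isolated ⇒ Q is held fixed. C₂ = 7.27 C₁ and V = Q/C, so V₂/V₁ = C₁/C₂ = 0.138.
V₂ = 0.138 × 4.14×10² = 56.9 V.

V ≈ 56.9 V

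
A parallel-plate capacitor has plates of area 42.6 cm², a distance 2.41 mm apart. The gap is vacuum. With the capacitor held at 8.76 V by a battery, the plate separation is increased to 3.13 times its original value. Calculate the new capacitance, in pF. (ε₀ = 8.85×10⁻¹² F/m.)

5.00 pF

A = 42.6 cm² = 4.26×10⁻³ m².
Initially C₁ = ε₀A/d = 8.85×10⁻¹² × 4.26×10⁻³ / 2.41×10⁻³ = 1.56×10⁻¹¹ F.
C = ε₀A/d scales as 1/d, so C₂/C₁ = d₁/d₂ = 1/3.13 = 0.319.
C₂ = 0.319 × 1.56×10⁻¹¹ = 5.00×10⁻¹² F.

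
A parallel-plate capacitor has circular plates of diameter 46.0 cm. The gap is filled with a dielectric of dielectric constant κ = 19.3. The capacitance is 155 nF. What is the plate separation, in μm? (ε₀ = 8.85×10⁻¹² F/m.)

A = π(46.0/2 cm)² = 0.166 m².
d = κε₀A/C = 19.3 × 8.85×10⁻¹² × 0.166 / 1.55×10⁻⁷ = 1.83×10⁻⁴ m.

183 μm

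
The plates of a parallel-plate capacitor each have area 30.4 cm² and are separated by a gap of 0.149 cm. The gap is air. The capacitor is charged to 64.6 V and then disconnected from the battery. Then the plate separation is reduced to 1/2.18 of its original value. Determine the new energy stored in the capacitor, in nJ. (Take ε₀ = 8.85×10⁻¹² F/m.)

17.3 nJ

A = 30.4 cm² = 3.04×10⁻³ m².
Initially C₁ = ε₀A/d = 8.85×10⁻¹² × 3.04×10⁻³ / 1.49×10⁻³ = 1.81×10⁻¹¹ F.
U₁ = 3.77×10⁻⁸ J.
Isolated ⇒ Q is held fixed. C₂ = 2.18 C₁ and U = Q²/(2C), so U₂/U₁ = C₁/C₂ = 0.459.
U₂ = 0.459 × 3.77×10⁻⁸ = 1.73×10⁻⁸ J.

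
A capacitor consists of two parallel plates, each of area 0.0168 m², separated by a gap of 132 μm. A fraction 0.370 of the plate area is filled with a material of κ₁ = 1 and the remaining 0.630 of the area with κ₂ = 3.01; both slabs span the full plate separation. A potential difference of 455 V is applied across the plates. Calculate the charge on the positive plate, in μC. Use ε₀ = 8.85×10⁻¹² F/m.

1.16 μC

Side-by-side slabs ⇒ two capacitors in parallel, each spanning the full gap.
C₁ = κ₁ε₀A₁/d = 1.00 × 8.85×10⁻¹² × 6.22×10⁻³ / 1.32×10⁻⁴ = 4.17×10⁻¹⁰ F.
C₂ = κ₂ε₀A₂/d = 3.01 × 8.85×10⁻¹² × 1.06×10⁻² / 1.32×10⁻⁴ = 2.14×10⁻⁹ F.
C = C₁ + C₂ = 2.55×10⁻⁹ F.
Q = CV = 2.55×10⁻⁹ × 455 = 1.16×10⁻⁶ C.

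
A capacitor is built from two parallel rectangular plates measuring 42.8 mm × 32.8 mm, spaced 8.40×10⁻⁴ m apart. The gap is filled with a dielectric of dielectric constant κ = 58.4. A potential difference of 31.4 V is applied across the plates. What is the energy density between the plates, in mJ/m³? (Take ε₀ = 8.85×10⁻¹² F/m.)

E = V/d = 31.4 / 8.40×10⁻⁴ = 3.74×10⁴ V/m.
u = ½κε₀E² = ½ × 58.4 × 8.85×10⁻¹² × (3.74×10⁴)² = 0.361 J/m³.

u ≈ 361 mJ/m³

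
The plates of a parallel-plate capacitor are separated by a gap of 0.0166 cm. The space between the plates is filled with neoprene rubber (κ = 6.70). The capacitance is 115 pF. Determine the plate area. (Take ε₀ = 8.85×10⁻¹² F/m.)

322 mm²

A = Cd/(κε₀) = 1.15×10⁻¹⁰ × 1.66×10⁻⁴ / (6.70 × 8.85×10⁻¹²) = 3.22×10⁻⁴ m².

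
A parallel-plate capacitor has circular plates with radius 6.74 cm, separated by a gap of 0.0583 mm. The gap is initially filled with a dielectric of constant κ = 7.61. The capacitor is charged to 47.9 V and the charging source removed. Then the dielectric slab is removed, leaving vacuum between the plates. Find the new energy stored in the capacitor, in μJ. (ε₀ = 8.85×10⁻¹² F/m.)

A = π(6.74 cm)² = 1.43×10⁻² m².
Initially C₁ = κε₀A/d = 7.61 × 8.85×10⁻¹² × 1.43×10⁻² / 5.83×10⁻⁵ = 1.65×10⁻⁸ F.
U₁ = 1.89×10⁻⁵ J.
Isolated ⇒ Q is held fixed. C₂ = 0.131 C₁ and U = Q²/(2C), so U₂/U₁ = C₁/C₂ = 7.61.
U₂ = 7.61 × 1.89×10⁻⁵ = 1.44×10⁻⁴ J.

144 μJ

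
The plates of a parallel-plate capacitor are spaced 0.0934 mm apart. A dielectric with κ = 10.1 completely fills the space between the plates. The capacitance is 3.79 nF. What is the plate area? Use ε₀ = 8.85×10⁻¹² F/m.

A = Cd/(κε₀) = 3.79×10⁻⁹ × 9.34×10⁻⁵ / (10.1 × 8.85×10⁻¹²) = 3.96×10⁻³ m².

A ≈ 39.6 cm²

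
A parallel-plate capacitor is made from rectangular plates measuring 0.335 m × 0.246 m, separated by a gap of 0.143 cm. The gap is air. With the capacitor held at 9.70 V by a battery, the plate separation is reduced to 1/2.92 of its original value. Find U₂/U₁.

Battery connected ⇒ V is held fixed.
C₂ = 2.92 C₁ and U = ½CV², so U₂/U₁ = C₂/C₁ = 2.92.

U₂/U₁ ≈ 2.92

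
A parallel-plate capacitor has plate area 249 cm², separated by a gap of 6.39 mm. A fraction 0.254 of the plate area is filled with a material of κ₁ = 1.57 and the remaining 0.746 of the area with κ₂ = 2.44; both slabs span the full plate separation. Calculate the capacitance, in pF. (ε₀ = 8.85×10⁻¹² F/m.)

C ≈ 76.5 pF

A = 249 cm² = 2.49×10⁻² m².
Side-by-side slabs ⇒ two capacitors in parallel, each spanning the full gap.
C₁ = κ₁ε₀A₁/d = 1.57 × 8.85×10⁻¹² × 6.32×10⁻³ / 6.39×10⁻³ = 1.38×10⁻¹¹ F.
C₂ = κ₂ε₀A₂/d = 2.44 × 8.85×10⁻¹² × 1.86×10⁻² / 6.39×10⁻³ = 6.28×10⁻¹¹ F.
C = C₁ + C₂ = 7.65×10⁻¹¹ F.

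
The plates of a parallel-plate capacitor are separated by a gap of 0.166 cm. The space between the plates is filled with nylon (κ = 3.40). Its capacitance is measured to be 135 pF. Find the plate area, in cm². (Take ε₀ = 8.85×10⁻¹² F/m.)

A = Cd/(κε₀) = 1.35×10⁻¹⁰ × 1.66×10⁻³ / (3.40 × 8.85×10⁻¹²) = 7.45×10⁻³ m².

74.5 cm²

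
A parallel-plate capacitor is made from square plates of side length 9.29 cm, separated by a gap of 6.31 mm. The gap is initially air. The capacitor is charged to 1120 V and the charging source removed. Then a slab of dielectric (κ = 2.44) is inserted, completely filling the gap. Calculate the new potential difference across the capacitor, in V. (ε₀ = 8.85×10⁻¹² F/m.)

V ≈ 459 V

A = (9.29 cm)² = 8.63×10⁻³ m².
Initially C₁ = ε₀A/d = 8.85×10⁻¹² × 8.63×10⁻³ / 6.31×10⁻³ = 1.21×10⁻¹¹ F.
V₁ = 1.12×10³ V.
Isolated ⇒ Q is held fixed. C₂ = 2.44 C₁ and V = Q/C, so V₂/V₁ = C₁/C₂ = 0.410.
V₂ = 0.410 × 1.12×10³ = 4.59×10² V.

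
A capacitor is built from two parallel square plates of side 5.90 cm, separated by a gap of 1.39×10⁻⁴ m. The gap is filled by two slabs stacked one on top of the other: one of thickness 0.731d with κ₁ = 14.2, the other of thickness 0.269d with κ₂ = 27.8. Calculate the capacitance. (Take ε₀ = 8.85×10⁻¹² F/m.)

C ≈ 3.62 nF

A = (5.90 cm)² = 3.48×10⁻³ m².
Stacked slabs ⇒ two capacitors in series, each with the full plate area.
C₁ = κ₁ε₀A/d₁ = 14.2 × 8.85×10⁻¹² × 3.48×10⁻³ / 1.02×10⁻⁴ = 4.31×10⁻⁹ F.
C₂ = κ₂ε₀A/d₂ = 27.8 × 8.85×10⁻¹² × 3.48×10⁻³ / 3.74×10⁻⁵ = 2.29×10⁻⁸ F.
C = (1/C₁ + 1/C₂)⁻¹ = 3.62×10⁻⁹ F.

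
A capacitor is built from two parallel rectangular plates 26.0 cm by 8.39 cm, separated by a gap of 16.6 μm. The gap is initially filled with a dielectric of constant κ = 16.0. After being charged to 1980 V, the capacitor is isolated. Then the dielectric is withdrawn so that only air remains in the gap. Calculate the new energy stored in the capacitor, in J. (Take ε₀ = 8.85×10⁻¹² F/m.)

U ≈ 5.84 J

A = 26.0 × 8.39 cm² = 2.18×10⁻² m².
Initially C₁ = κε₀A/d = 16.0 × 8.85×10⁻¹² × 2.18×10⁻² / 1.66×10⁻⁵ = 1.86×10⁻⁷ F.
U₁ = 0.365 J.
Isolated ⇒ Q is held fixed. C₂ = 0.0625 C₁ and U = Q²/(2C), so U₂/U₁ = C₁/C₂ = 16.0.
U₂ = 16.0 × 0.365 = 5.84 J.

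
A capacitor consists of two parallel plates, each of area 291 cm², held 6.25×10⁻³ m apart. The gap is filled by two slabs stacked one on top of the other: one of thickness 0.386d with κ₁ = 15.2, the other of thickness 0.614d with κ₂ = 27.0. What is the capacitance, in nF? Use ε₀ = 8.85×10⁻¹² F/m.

A = 291 cm² = 2.91×10⁻² m².
Stacked slabs ⇒ two capacitors in series, each with the full plate area.
C₁ = κ₁ε₀A/d₁ = 15.2 × 8.85×10⁻¹² × 2.91×10⁻² / 2.41×10⁻³ = 1.62×10⁻⁹ F.
C₂ = κ₂ε₀A/d₂ = 27.0 × 8.85×10⁻¹² × 2.91×10⁻² / 3.84×10⁻³ = 1.81×10⁻⁹ F.
C = (1/C₁ + 1/C₂)⁻¹ = 8.56×10⁻¹⁰ F.

0.856 nF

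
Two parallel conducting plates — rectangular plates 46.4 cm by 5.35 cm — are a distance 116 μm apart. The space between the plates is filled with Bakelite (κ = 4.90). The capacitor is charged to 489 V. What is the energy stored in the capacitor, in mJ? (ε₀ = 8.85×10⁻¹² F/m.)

U ≈ 1.11 mJ

A = 46.4 × 5.35 cm² = 2.48×10⁻² m².
C = κε₀A/d = 4.90 × 8.85×10⁻¹² × 2.48×10⁻² / 1.16×10⁻⁴ = 9.28×10⁻⁹ F.
U = ½CV² = ½ × 9.28×10⁻⁹ × (489)² = 1.11×10⁻³ J.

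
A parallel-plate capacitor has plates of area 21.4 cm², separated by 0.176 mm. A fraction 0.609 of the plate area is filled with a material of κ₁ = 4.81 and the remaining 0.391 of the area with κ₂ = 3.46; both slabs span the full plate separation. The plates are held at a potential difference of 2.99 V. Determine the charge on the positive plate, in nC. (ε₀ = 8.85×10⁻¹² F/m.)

1.38 nC

A = 21.4 cm² = 2.14×10⁻³ m².
Side-by-side slabs ⇒ two capacitors in parallel, each spanning the full gap.
C₁ = κ₁ε₀A₁/d = 4.81 × 8.85×10⁻¹² × 1.30×10⁻³ / 1.76×10⁻⁴ = 3.15×10⁻¹⁰ F.
C₂ = κ₂ε₀A₂/d = 3.46 × 8.85×10⁻¹² × 8.37×10⁻⁴ / 1.76×10⁻⁴ = 1.46×10⁻¹⁰ F.
C = C₁ + C₂ = 4.61×10⁻¹⁰ F.
Q = CV = 4.61×10⁻¹⁰ × 2.99 = 1.38×10⁻⁹ C.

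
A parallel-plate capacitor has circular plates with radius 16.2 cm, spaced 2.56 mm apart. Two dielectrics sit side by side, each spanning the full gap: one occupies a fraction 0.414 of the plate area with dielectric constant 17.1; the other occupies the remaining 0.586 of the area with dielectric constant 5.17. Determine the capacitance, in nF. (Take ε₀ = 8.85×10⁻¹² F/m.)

A = π(16.2 cm)² = 8.24×10⁻² m².
Side-by-side slabs ⇒ two capacitors in parallel, each spanning the full gap.
C₁ = κ₁ε₀A₁/d = 17.1 × 8.85×10⁻¹² × 3.41×10⁻² / 2.56×10⁻³ = 2.02×10⁻⁹ F.
C₂ = κ₂ε₀A₂/d = 5.17 × 8.85×10⁻¹² × 4.83×10⁻² / 2.56×10⁻³ = 8.64×10⁻¹⁰ F.
C = C₁ + C₂ = 2.88×10⁻⁹ F.

C ≈ 2.88 nF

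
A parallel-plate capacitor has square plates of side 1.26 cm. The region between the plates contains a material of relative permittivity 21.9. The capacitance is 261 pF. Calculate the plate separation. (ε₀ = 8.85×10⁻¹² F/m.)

d ≈ 118 μm

A = (1.26 cm)² = 1.59×10⁻⁴ m².
d = κε₀A/C = 21.9 × 8.85×10⁻¹² × 1.59×10⁻⁴ / 2.61×10⁻¹⁰ = 1.18×10⁻⁴ m.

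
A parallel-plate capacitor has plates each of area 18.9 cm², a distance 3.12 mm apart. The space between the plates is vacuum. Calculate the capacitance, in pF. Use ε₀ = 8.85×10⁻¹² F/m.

5.36 pF

A = 18.9 cm² = 1.89×10⁻³ m².
C = ε₀A/d = 8.85×10⁻¹² × 1.89×10⁻³ / 3.12×10⁻³ = 5.36×10⁻¹² F.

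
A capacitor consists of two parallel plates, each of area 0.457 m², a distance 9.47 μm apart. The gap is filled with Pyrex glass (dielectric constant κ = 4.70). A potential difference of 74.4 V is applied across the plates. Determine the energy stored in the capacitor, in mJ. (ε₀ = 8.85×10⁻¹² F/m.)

C = κε₀A/d = 4.70 × 8.85×10⁻¹² × 0.457 / 9.47×10⁻⁶ = 2.01×10⁻⁶ F.
U = ½CV² = ½ × 2.01×10⁻⁶ × (74.4)² = 5.56×10⁻³ J.

U ≈ 5.56 mJ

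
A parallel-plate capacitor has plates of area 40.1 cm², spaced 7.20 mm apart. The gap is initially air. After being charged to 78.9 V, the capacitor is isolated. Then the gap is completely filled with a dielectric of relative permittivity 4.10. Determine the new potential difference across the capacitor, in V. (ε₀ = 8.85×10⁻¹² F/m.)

V ≈ 19.2 V

A = 40.1 cm² = 4.01×10⁻³ m².
Initially C₁ = ε₀A/d = 8.85×10⁻¹² × 4.01×10⁻³ / 7.20×10⁻³ = 4.93×10⁻¹² F.
V₁ = 78.9 V.
Isolated ⇒ Q is held fixed. C₂ = 4.10 C₁ and V = Q/C, so V₂/V₁ = C₁/C₂ = 0.244.
V₂ = 0.244 × 78.9 = 19.2 V.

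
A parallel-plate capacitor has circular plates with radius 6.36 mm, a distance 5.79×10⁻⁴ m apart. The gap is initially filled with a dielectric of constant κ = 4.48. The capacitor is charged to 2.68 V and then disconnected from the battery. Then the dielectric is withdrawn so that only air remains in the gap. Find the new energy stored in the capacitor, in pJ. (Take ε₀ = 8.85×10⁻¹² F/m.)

U ≈ 140 pJ

A = π(6.36 mm)² = 1.27×10⁻⁴ m².
Initially C₁ = κε₀A/d = 4.48 × 8.85×10⁻¹² × 1.27×10⁻⁴ / 5.79×10⁻⁴ = 8.70×10⁻¹² F.
U₁ = 3.12×10⁻¹¹ J.
Isolated ⇒ Q is held fixed. C₂ = 0.223 C₁ and U = Q²/(2C), so U₂/U₁ = C₁/C₂ = 4.48.
U₂ = 4.48 × 3.12×10⁻¹¹ = 1.40×10⁻¹⁰ J.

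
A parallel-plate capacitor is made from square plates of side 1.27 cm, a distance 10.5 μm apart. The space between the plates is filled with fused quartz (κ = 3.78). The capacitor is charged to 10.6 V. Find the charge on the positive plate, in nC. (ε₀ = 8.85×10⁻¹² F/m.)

A = (1.27 cm)² = 1.61×10⁻⁴ m².
C = κε₀A/d = 3.78 × 8.85×10⁻¹² × 1.61×10⁻⁴ / 1.05×10⁻⁵ = 5.14×10⁻¹⁰ F.
Q = CV = 5.14×10⁻¹⁰ × 10.6 = 5.45×10⁻⁹ C.

Q ≈ 5.45 nC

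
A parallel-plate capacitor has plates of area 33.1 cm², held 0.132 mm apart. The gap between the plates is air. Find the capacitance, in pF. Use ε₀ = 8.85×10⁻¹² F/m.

C ≈ 222 pF

A = 33.1 cm² = 3.31×10⁻³ m².
C = ε₀A/d = 8.85×10⁻¹² × 3.31×10⁻³ / 1.32×10⁻⁴ = 2.22×10⁻¹⁰ F.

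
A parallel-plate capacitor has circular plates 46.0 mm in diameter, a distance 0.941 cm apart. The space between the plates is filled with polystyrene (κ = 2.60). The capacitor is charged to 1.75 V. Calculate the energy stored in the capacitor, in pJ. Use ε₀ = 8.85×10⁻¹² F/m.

A = π(46.0/2 mm)² = 1.66×10⁻³ m².
C = κε₀A/d = 2.60 × 8.85×10⁻¹² × 1.66×10⁻³ / 9.41×10⁻³ = 4.06×10⁻¹² F.
U = ½CV² = ½ × 4.06×10⁻¹² × (1.75)² = 6.22×10⁻¹² J.

6.22 pJ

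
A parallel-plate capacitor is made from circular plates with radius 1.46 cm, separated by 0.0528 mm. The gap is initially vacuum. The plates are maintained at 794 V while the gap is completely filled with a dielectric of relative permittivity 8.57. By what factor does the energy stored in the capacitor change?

Battery connected ⇒ V is held fixed.
C₂ = 8.57 C₁ and U = ½CV², so U₂/U₁ = C₂/C₁ = 8.57.

8.57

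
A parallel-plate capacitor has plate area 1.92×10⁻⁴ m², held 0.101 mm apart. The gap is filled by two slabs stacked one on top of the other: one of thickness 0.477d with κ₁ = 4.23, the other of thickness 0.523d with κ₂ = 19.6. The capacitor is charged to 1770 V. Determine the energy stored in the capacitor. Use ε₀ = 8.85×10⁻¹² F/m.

Stacked slabs ⇒ two capacitors in series, each with the full plate area.
C₁ = κ₁ε₀A/d₁ = 4.23 × 8.85×10⁻¹² × 1.92×10⁻⁴ / 4.82×10⁻⁵ = 1.49×10⁻¹⁰ F.
C₂ = κ₂ε₀A/d₂ = 19.6 × 8.85×10⁻¹² × 1.92×10⁻⁴ / 5.28×10⁻⁵ = 6.30×10⁻¹⁰ F.
C = (1/C₁ + 1/C₂)⁻¹ = 1.21×10⁻¹⁰ F.
U = ½CV² = ½ × 1.21×10⁻¹⁰ × (1770)² = 1.89×10⁻⁴ J.

189 μJ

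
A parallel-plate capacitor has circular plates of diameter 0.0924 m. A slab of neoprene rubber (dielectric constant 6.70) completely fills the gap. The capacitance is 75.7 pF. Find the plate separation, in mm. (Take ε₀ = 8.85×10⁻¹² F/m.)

A = π(0.0924/2 m)² = 6.71×10⁻³ m².
d = κε₀A/C = 6.70 × 8.85×10⁻¹² × 6.71×10⁻³ / 7.57×10⁻¹¹ = 5.25×10⁻³ m.

5.25 mm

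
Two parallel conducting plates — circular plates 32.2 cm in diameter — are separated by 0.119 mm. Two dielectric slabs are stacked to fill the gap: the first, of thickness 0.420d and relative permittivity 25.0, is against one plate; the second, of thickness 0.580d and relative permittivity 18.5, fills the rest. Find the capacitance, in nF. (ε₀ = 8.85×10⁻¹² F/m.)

126 nF

A = π(32.2/2 cm)² = 8.14×10⁻² m².
Stacked slabs ⇒ two capacitors in series, each with the full plate area.
C₁ = κ₁ε₀A/d₁ = 25.0 × 8.85×10⁻¹² × 8.14×10⁻² / 5.00×10⁻⁵ = 3.60×10⁻⁷ F.
C₂ = κ₂ε₀A/d₂ = 18.5 × 8.85×10⁻¹² × 8.14×10⁻² / 6.90×10⁻⁵ = 1.93×10⁻⁷ F.
C = (1/C₁ + 1/C₂)⁻¹ = 1.26×10⁻⁷ F.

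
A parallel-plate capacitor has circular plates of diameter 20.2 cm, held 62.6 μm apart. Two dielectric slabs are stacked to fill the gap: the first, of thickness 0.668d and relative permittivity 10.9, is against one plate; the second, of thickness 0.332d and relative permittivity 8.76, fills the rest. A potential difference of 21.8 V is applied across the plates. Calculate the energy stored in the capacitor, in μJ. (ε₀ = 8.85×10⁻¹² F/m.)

U ≈ 10.9 μJ

A = π(20.2/2 cm)² = 3.20×10⁻² m².
Stacked slabs ⇒ two capacitors in series, each with the full plate area.
C₁ = κ₁ε₀A/d₁ = 10.9 × 8.85×10⁻¹² × 3.20×10⁻² / 4.18×10⁻⁵ = 7.39×10⁻⁸ F.
C₂ = κ₂ε₀A/d₂ = 8.76 × 8.85×10⁻¹² × 3.20×10⁻² / 2.08×10⁻⁵ = 1.20×10⁻⁷ F.
C = (1/C₁ + 1/C₂)⁻¹ = 4.57×10⁻⁸ F.
U = ½CV² = ½ × 4.57×10⁻⁸ × (21.8)² = 1.09×10⁻⁵ J.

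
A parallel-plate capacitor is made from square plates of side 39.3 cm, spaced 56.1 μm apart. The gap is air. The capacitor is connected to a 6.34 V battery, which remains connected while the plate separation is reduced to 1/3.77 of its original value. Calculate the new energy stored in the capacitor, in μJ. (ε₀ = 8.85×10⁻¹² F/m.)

A = (39.3 cm)² = 0.154 m².
Initially C₁ = ε₀A/d = 8.85×10⁻¹² × 0.154 / 5.61×10⁻⁵ = 2.44×10⁻⁸ F.
U₁ = 4.90×10⁻⁷ J.
Battery connected ⇒ V is held fixed. C₂ = 3.77 C₁ and U = ½CV², so U₂/U₁ = C₂/C₁ = 3.77.
U₂ = 3.77 × 4.90×10⁻⁷ = 1.85×10⁻⁶ J.

U ≈ 1.85 μJ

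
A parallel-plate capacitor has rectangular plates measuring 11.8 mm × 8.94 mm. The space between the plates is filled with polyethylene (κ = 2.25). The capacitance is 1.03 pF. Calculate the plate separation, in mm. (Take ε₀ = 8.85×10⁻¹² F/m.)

A = 11.8 × 8.94 mm² = 1.05×10⁻⁴ m².
d = κε₀A/C = 2.25 × 8.85×10⁻¹² × 1.05×10⁻⁴ / 1.03×10⁻¹² = 2.04×10⁻³ m.

2.04 mm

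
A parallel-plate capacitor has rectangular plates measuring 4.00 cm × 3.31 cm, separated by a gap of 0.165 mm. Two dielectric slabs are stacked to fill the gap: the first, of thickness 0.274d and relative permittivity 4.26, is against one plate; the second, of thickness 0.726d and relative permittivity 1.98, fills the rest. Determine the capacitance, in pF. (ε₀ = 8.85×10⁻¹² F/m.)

A = 4.00 × 3.31 cm² = 1.32×10⁻³ m².
Stacked slabs ⇒ two capacitors in series, each with the full plate area.
C₁ = κ₁ε₀A/d₁ = 4.26 × 8.85×10⁻¹² × 1.32×10⁻³ / 4.52×10⁻⁵ = 1.10×10⁻⁹ F.
C₂ = κ₂ε₀A/d₂ = 1.98 × 8.85×10⁻¹² × 1.32×10⁻³ / 1.20×10⁻⁴ = 1.94×10⁻¹⁰ F.
C = (1/C₁ + 1/C₂)⁻¹ = 1.65×10⁻¹⁰ F.

C ≈ 165 pF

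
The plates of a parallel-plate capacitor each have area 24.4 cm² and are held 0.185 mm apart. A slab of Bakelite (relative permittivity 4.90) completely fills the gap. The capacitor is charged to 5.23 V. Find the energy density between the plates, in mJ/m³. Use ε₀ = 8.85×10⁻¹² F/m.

u ≈ 17.3 mJ/m³

E = V/d = 5.23 / 1.85×10⁻⁴ = 2.83×10⁴ V/m.
u = ½κε₀E² = ½ × 4.90 × 8.85×10⁻¹² × (2.83×10⁴)² = 1.73×10⁻² J/m³.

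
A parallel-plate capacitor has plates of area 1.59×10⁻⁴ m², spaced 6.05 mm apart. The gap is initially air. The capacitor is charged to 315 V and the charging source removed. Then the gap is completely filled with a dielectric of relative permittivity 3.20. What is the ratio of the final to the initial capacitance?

3.20

C = κε₀A/d scales with κ, so C₂/C₁ = κ = 3.20.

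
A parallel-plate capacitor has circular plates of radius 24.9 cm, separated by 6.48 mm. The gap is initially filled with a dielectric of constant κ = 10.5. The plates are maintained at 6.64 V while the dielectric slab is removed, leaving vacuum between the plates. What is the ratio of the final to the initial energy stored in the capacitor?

0.0952

Battery connected ⇒ V is held fixed.
C₂ = 0.0952 C₁ and U = ½CV², so U₂/U₁ = C₂/C₁ = 0.0952.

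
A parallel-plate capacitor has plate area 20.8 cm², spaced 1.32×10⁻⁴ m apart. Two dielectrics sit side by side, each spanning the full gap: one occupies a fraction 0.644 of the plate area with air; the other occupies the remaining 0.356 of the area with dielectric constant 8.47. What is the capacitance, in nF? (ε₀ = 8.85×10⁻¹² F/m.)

A = 20.8 cm² = 2.08×10⁻³ m².
Side-by-side slabs ⇒ two capacitors in parallel, each spanning the full gap.
C₁ = κ₁ε₀A₁/d = 1.00 × 8.85×10⁻¹² × 1.34×10⁻³ / 1.32×10⁻⁴ = 8.98×10⁻¹¹ F.
C₂ = κ₂ε₀A₂/d = 8.47 × 8.85×10⁻¹² × 7.40×10⁻⁴ / 1.32×10⁻⁴ = 4.21×10⁻¹⁰ F.
C = C₁ + C₂ = 5.10×10⁻¹⁰ F.

C ≈ 0.510 nF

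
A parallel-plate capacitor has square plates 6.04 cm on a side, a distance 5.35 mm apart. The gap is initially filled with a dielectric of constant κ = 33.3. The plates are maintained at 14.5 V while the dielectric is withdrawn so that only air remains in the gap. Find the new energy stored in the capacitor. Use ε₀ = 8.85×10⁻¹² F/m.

A = (6.04 cm)² = 3.65×10⁻³ m².
Initially C₁ = κε₀A/d = 33.3 × 8.85×10⁻¹² × 3.65×10⁻³ / 5.35×10⁻³ = 2.01×10⁻¹⁰ F.
U₁ = 2.11×10⁻⁸ J.
Battery connected ⇒ V is held fixed. C₂ = 0.0300 C₁ and U = ½CV², so U₂/U₁ = C₂/C₁ = 0.0300.
U₂ = 0.0300 × 2.11×10⁻⁸ = 6.34×10⁻¹⁰ J.

0.634 nJ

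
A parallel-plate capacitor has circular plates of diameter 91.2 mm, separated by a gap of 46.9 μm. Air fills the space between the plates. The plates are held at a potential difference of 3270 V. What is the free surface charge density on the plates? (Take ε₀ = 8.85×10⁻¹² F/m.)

A = π(91.2/2 mm)² = 6.53×10⁻³ m².
C = ε₀A/d = 8.85×10⁻¹² × 6.53×10⁻³ / 4.69×10⁻⁵ = 1.23×10⁻⁹ F.
σ = Q/A = CV/A = 1.23×10⁻⁹ × 3270 / 6.53×10⁻³ = 6.17×10⁻⁴ C/m².

61.7 nC/cm²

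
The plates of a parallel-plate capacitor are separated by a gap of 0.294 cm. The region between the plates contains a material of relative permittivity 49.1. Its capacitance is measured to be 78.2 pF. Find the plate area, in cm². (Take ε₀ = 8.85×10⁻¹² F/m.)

A ≈ 5.29 cm²

A = Cd/(κε₀) = 7.82×10⁻¹¹ × 2.94×10⁻³ / (49.1 × 8.85×10⁻¹²) = 5.29×10⁻⁴ m².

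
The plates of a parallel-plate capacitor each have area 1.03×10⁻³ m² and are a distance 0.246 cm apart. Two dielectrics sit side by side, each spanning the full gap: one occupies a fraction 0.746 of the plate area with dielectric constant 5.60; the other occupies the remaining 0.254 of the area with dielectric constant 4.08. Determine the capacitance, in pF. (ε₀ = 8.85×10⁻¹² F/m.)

C ≈ 19.3 pF

Side-by-side slabs ⇒ two capacitors in parallel, each spanning the full gap.
C₁ = κ₁ε₀A₁/d = 5.60 × 8.85×10⁻¹² × 7.68×10⁻⁴ / 2.46×10⁻³ = 1.55×10⁻¹¹ F.
C₂ = κ₂ε₀A₂/d = 4.08 × 8.85×10⁻¹² × 2.62×10⁻⁴ / 2.46×10⁻³ = 3.84×10⁻¹² F.
C = C₁ + C₂ = 1.93×10⁻¹¹ F.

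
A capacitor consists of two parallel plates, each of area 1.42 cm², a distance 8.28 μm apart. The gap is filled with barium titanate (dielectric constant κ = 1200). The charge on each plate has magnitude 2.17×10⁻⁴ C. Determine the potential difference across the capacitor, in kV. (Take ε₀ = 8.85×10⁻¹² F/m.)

1.19 kV

A = 1.42 cm² = 1.42×10⁻⁴ m².
C = κε₀A/d = 1200 × 8.85×10⁻¹² × 1.42×10⁻⁴ / 8.28×10⁻⁶ = 1.82×10⁻⁷ F.
V = Q/C = 2.17×10⁻⁴ / 1.82×10⁻⁷ = 1.19×10³ V.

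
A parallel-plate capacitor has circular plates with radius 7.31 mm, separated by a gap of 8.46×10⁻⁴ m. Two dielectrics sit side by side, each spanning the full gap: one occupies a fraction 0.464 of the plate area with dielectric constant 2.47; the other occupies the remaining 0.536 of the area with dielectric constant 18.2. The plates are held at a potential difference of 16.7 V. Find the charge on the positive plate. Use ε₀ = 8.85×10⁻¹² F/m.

A = π(7.31 mm)² = 1.68×10⁻⁴ m².
Side-by-side slabs ⇒ two capacitors in parallel, each spanning the full gap.
C₁ = κ₁ε₀A₁/d = 2.47 × 8.85×10⁻¹² × 7.79×10⁻⁵ / 8.46×10⁻⁴ = 2.01×10⁻¹² F.
C₂ = κ₂ε₀A₂/d = 18.2 × 8.85×10⁻¹² × 9.00×10⁻⁵ / 8.46×10⁻⁴ = 1.71×10⁻¹¹ F.
C = C₁ + C₂ = 1.91×10⁻¹¹ F.
Q = CV = 1.91×10⁻¹¹ × 16.7 = 3.20×10⁻¹⁰ C.

Q ≈ 320 pC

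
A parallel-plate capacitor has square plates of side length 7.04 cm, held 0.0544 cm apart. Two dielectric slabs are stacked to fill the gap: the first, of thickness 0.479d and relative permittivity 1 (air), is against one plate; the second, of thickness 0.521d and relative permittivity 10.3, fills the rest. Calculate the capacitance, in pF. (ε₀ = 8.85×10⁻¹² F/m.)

A = (7.04 cm)² = 4.96×10⁻³ m².
Stacked slabs ⇒ two capacitors in series, each with the full plate area.
C₁ = κ₁ε₀A/d₁ = 1.00 × 8.85×10⁻¹² × 4.96×10⁻³ / 2.61×10⁻⁴ = 1.68×10⁻¹⁰ F.
C₂ = κ₂ε₀A/d₂ = 10.3 × 8.85×10⁻¹² × 4.96×10⁻³ / 2.83×10⁻⁴ = 1.59×10⁻⁹ F.
C = (1/C₁ + 1/C₂)⁻¹ = 1.52×10⁻¹⁰ F.

C ≈ 152 pF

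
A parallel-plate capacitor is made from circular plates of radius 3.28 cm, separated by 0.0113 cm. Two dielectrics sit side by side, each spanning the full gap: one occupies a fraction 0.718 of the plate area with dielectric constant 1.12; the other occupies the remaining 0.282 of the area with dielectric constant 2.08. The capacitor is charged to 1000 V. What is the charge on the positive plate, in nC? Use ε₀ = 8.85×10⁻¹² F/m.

368 nC

A = π(3.28 cm)² = 3.38×10⁻³ m².
Side-by-side slabs ⇒ two capacitors in parallel, each spanning the full gap.
C₁ = κ₁ε₀A₁/d = 1.12 × 8.85×10⁻¹² × 2.43×10⁻³ / 1.13×10⁻⁴ = 2.13×10⁻¹⁰ F.
C₂ = κ₂ε₀A₂/d = 2.08 × 8.85×10⁻¹² × 9.53×10⁻⁴ / 1.13×10⁻⁴ = 1.55×10⁻¹⁰ F.
C = C₁ + C₂ = 3.68×10⁻¹⁰ F.
Q = CV = 3.68×10⁻¹⁰ × 1000 = 3.68×10⁻⁷ C.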